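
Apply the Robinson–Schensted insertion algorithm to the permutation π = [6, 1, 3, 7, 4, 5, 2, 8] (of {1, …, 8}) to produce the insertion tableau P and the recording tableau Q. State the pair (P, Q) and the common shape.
P = [1, 2, 4, 5, 8] / [3, 7] / [6];  Q = [1, 3, 4, 6, 8] / [2, 5] / [7];  common shape = (5, 2, 1)

Row-insert the values π_1, π_2, … into P one at a time, bumping the leftmost entry strictly greater than the inserted value down to the next row. The recording tableau Q records, in position (i, j), the step at which that cell was added to P.
  Insert 6 (step 1): P = [6];  Q = [1]
  Insert 1 (step 2): P = [1] / [6];  Q = [1] / [2]
  Insert 3 (step 3): P = [1, 3] / [6];  Q = [1, 3] / [2]
  Insert 7 (step 4): P = [1, 3, 7] / [6];  Q = [1, 3, 4] / [2]
  Insert 4 (step 5): P = [1, 3, 4] / [6, 7];  Q = [1, 3, 4] / [2, 5]
  Insert 5 (step 6): P = [1, 3, 4, 5] / [6, 7];  Q = [1, 3, 4, 6] / [2, 5]
  Insert 2 (step 7): P = [1, 2, 4, 5] / [3, 7] / [6];  Q = [1, 3, 4, 6] / [2, 5] / [7]
  Insert 8 (step 8): P = [1, 2, 4, 5, 8] / [3, 7] / [6];  Q = [1, 3, 4, 6, 8] / [2, 5] / [7]
Final shape: (5, 2, 1).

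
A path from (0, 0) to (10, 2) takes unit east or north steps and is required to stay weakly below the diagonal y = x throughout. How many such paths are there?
Number of paths = 54

By the reflection principle (André's argument), the number of monotone paths to (10, 2) with n ≤ m that never go above y = x is C(12, 10) − C(12, 11) = 66 − 12 = 54.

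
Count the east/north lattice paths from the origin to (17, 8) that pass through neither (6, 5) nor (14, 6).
Number of paths = 567387

Inclusion–exclusion. Total paths: C(25, 17) = 1081575. Through P₁: C(11, 6)·C(14, 11) = 168168. Through P₂: C(20, 14)·C(5, 3) = 387600. Since P₁ is strictly southwest of P₂, a monotone path through both must visit P₁ then P₂; paths through both = C(11, 6)·C(9, 8)·C(5, 3) = 41580. Avoid both = 1081575 − 168168 − 387600 + 41580 = 567387.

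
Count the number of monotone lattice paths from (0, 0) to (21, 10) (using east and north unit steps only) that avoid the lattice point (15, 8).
Number of paths = 30623373

Total paths from (0, 0) to (21, 10): C(31, 21) = 44352165. Paths through (15, 8): (paths (0, 0) → (15, 8)) × (paths (15, 8) → (21, 10)) = C(23, 15) · C(8, 6) = 490314 · 28 = 13728792. Avoidance count = 44352165 − 13728792 = 30623373.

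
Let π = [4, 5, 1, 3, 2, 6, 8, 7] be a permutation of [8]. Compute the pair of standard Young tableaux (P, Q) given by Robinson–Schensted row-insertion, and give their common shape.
P = [1, 2, 6, 7] / [3, 5, 8] / [4];  Q = [1, 2, 6, 7] / [3, 4, 8] / [5];  common shape = (4, 3, 1)

Row-insert the values π_1, π_2, … into P one at a time, bumping the leftmost entry strictly greater than the inserted value down to the next row. The recording tableau Q records, in position (i, j), the step at which that cell was added to P.
  Insert 4 (step 1): P = [4];  Q = [1]
  Insert 5 (step 2): P = [4, 5];  Q = [1, 2]
  Insert 1 (step 3): P = [1, 5] / [4];  Q = [1, 2] / [3]
  Insert 3 (step 4): P = [1, 3] / [4, 5];  Q = [1, 2] / [3, 4]
  Insert 2 (step 5): P = [1, 2] / [3, 5] / [4];  Q = [1, 2] / [3, 4] / [5]
  Insert 6 (step 6): P = [1, 2, 6] / [3, 5] / [4];  Q = [1, 2, 6] / [3, 4] / [5]
  Insert 8 (step 7): P = [1, 2, 6, 8] / [3, 5] / [4];  Q = [1, 2, 6, 7] / [3, 4] / [5]
  Insert 7 (step 8): P = [1, 2, 6, 7] / [3, 5, 8] / [4];  Q = [1, 2, 6, 7] / [3, 4, 8] / [5]
Final shape: (4, 3, 1).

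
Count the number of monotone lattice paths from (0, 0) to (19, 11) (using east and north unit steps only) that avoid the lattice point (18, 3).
Number of paths = 54615330

Total paths from (0, 0) to (19, 11): C(30, 19) = 54627300. Paths through (18, 3): (paths (0, 0) → (18, 3)) × (paths (18, 3) → (19, 11)) = C(21, 18) · C(9, 1) = 1330 · 9 = 11970. Avoidance count = 54627300 − 11970 = 54615330.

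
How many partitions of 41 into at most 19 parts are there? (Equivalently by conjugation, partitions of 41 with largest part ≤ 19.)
p(41, parts ≤ 19) = 41078

Use the recurrence p(n, m) = p(n, m−1) + p(n−m, m): either the largest part is < m (count p(n, m−1)) or the largest part is exactly m (remove one copy of m, count p(n−m, m)). With p(0, ·) = 1 this gives p(41, parts ≤ 19) = 41078. (By conjugating Young diagrams, this also counts partitions of 41 into at most 19 parts.)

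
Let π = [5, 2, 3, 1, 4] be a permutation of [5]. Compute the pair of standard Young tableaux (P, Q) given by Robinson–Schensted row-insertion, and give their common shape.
P = [1, 3, 4] / [2] / [5];  Q = [1, 3, 5] / [2] / [4];  common shape = (3, 1, 1)

Row-insert the values π_1, π_2, … into P one at a time, bumping the leftmost entry strictly greater than the inserted value down to the next row. The recording tableau Q records, in position (i, j), the step at which that cell was added to P.
  Insert 5 (step 1): P = [5];  Q = [1]
  Insert 2 (step 2): P = [2] / [5];  Q = [1] / [2]
  Insert 3 (step 3): P = [2, 3] / [5];  Q = [1, 3] / [2]
  Insert 1 (step 4): P = [1, 3] / [2] / [5];  Q = [1, 3] / [2] / [4]
  Insert 4 (step 5): P = [1, 3, 4] / [2] / [5];  Q = [1, 3, 5] / [2] / [4]
Final shape: (3, 1, 1).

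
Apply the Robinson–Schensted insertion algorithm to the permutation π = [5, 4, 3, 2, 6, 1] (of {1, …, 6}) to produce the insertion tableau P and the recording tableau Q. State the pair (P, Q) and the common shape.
P = [1, 6] / [2] / [3] / [4] / [5];  Q = [1, 5] / [2] / [3] / [4] / [6];  common shape = (2, 1, 1, 1, 1)

Row-insert the values π_1, π_2, … into P one at a time, bumping the leftmost entry strictly greater than the inserted value down to the next row. The recording tableau Q records, in position (i, j), the step at which that cell was added to P.
  Insert 5 (step 1): P = [5];  Q = [1]
  Insert 4 (step 2): P = [4] / [5];  Q = [1] / [2]
  Insert 3 (step 3): P = [3] / [4] / [5];  Q = [1] / [2] / [3]
  Insert 2 (step 4): P = [2] / [3] / [4] / [5];  Q = [1] / [2] / [3] / [4]
  Insert 6 (step 5): P = [2, 6] / [3] / [4] / [5];  Q = [1, 5] / [2] / [3] / [4]
  Insert 1 (step 6): P = [1, 6] / [2] / [3] / [4] / [5];  Q = [1, 5] / [2] / [3] / [4] / [6]
Final shape: (2, 1, 1, 1, 1).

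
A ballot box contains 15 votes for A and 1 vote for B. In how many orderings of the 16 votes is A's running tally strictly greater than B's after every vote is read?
Strict-lead orderings = 14

Total orderings of the 16 votes with 15 for A: C(16, 15) = 16. By the Bertrand ballot formula (Cycle Lemma / reflection principle), the number of orderings in which A is strictly ahead of B throughout is (p − q)/(p + q) · C(p + q, p) = (15 − 1)/(15 + 1) · 16 = 14.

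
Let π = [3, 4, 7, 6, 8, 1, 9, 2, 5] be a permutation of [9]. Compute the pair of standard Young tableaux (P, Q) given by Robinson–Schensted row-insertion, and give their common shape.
P = [1, 2, 5, 8, 9] / [3, 4, 6] / [7];  Q = [1, 2, 3, 5, 7] / [4, 8, 9] / [6];  common shape = (5, 3, 1)

Row-insert the values π_1, π_2, … into P one at a time, bumping the leftmost entry strictly greater than the inserted value down to the next row. The recording tableau Q records, in position (i, j), the step at which that cell was added to P.
  Insert 3 (step 1): P = [3];  Q = [1]
  Insert 4 (step 2): P = [3, 4];  Q = [1, 2]
  Insert 7 (step 3): P = [3, 4, 7];  Q = [1, 2, 3]
  Insert 6 (step 4): P = [3, 4, 6] / [7];  Q = [1, 2, 3] / [4]
  Insert 8 (step 5): P = [3, 4, 6, 8] / [7];  Q = [1, 2, 3, 5] / [4]
  Insert 1 (step 6): P = [1, 4, 6, 8] / [3] / [7];  Q = [1, 2, 3, 5] / [4] / [6]
  Insert 9 (step 7): P = [1, 4, 6, 8, 9] / [3] / [7];  Q = [1, 2, 3, 5, 7] / [4] / [6]
  Insert 2 (step 8): P = [1, 2, 6, 8, 9] / [3, 4] / [7];  Q = [1, 2, 3, 5, 7] / [4, 8] / [6]
  Insert 5 (step 9): P = [1, 2, 5, 8, 9] / [3, 4, 6] / [7];  Q = [1, 2, 3, 5, 7] / [4, 8, 9] / [6]
Final shape: (5, 3, 1).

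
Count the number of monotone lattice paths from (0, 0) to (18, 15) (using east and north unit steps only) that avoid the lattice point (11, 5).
Number of paths = 952209456

Total paths from (0, 0) to (18, 15): C(33, 18) = 1037158320. Paths through (11, 5): (paths (0, 0) → (11, 5)) × (paths (11, 5) → (18, 15)) = C(16, 11) · C(17, 7) = 4368 · 19448 = 84948864. Avoidance count = 1037158320 − 84948864 = 952209456.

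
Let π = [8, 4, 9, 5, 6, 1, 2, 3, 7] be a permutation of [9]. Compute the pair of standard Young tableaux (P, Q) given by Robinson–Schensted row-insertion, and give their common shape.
P = [1, 2, 3, 7] / [4, 5, 6] / [8, 9];  Q = [1, 3, 5, 9] / [2, 4, 8] / [6, 7];  common shape = (4, 3, 2)

Row-insert the values π_1, π_2, … into P one at a time, bumping the leftmost entry strictly greater than the inserted value down to the next row. The recording tableau Q records, in position (i, j), the step at which that cell was added to P.
  Insert 8 (step 1): P = [8];  Q = [1]
  Insert 4 (step 2): P = [4] / [8];  Q = [1] / [2]
  Insert 9 (step 3): P = [4, 9] / [8];  Q = [1, 3] / [2]
  Insert 5 (step 4): P = [4, 5] / [8, 9];  Q = [1, 3] / [2, 4]
  Insert 6 (step 5): P = [4, 5, 6] / [8, 9];  Q = [1, 3, 5] / [2, 4]
  Insert 1 (step 6): P = [1, 5, 6] / [4, 9] / [8];  Q = [1, 3, 5] / [2, 4] / [6]
  Insert 2 (step 7): P = [1, 2, 6] / [4, 5] / [8, 9];  Q = [1, 3, 5] / [2, 4] / [6, 7]
  Insert 3 (step 8): P = [1, 2, 3] / [4, 5, 6] / [8, 9];  Q = [1, 3, 5] / [2, 4, 8] / [6, 7]
  Insert 7 (step 9): P = [1, 2, 3, 7] / [4, 5, 6] / [8, 9];  Q = [1, 3, 5, 9] / [2, 4, 8] / [6, 7]
Final shape: (4, 3, 2).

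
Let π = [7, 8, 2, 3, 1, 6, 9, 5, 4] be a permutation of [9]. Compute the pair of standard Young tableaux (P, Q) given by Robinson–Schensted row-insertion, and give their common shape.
P = [1, 3, 4, 9] / [2, 5] / [6, 8] / [7];  Q = [1, 2, 6, 7] / [3, 4] / [5, 8] / [9];  common shape = (4, 2, 2, 1)

Row-insert the values π_1, π_2, … into P one at a time, bumping the leftmost entry strictly greater than the inserted value down to the next row. The recording tableau Q records, in position (i, j), the step at which that cell was added to P.
  Insert 7 (step 1): P = [7];  Q = [1]
  Insert 8 (step 2): P = [7, 8];  Q = [1, 2]
  Insert 2 (step 3): P = [2, 8] / [7];  Q = [1, 2] / [3]
  Insert 3 (step 4): P = [2, 3] / [7, 8];  Q = [1, 2] / [3, 4]
  Insert 1 (step 5): P = [1, 3] / [2, 8] / [7];  Q = [1, 2] / [3, 4] / [5]
  Insert 6 (step 6): P = [1, 3, 6] / [2, 8] / [7];  Q = [1, 2, 6] / [3, 4] / [5]
  Insert 9 (step 7): P = [1, 3, 6, 9] / [2, 8] / [7];  Q = [1, 2, 6, 7] / [3, 4] / [5]
  Insert 5 (step 8): P = [1, 3, 5, 9] / [2, 6] / [7, 8];  Q = [1, 2, 6, 7] / [3, 4] / [5, 8]
  Insert 4 (step 9): P = [1, 3, 4, 9] / [2, 5] / [6, 8] / [7];  Q = [1, 2, 6, 7] / [3, 4] / [5, 8] / [9]
Final shape: (4, 2, 2, 1).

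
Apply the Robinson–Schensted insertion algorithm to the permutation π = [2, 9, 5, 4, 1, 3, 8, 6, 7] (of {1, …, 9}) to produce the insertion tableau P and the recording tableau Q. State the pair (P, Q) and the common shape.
P = [1, 3, 6, 7] / [2, 4, 8] / [5] / [9];  Q = [1, 2, 7, 9] / [3, 6, 8] / [4] / [5];  common shape = (4, 3, 1, 1)

Row-insert the values π_1, π_2, … into P one at a time, bumping the leftmost entry strictly greater than the inserted value down to the next row. The recording tableau Q records, in position (i, j), the step at which that cell was added to P.
  Insert 2 (step 1): P = [2];  Q = [1]
  Insert 9 (step 2): P = [2, 9];  Q = [1, 2]
  Insert 5 (step 3): P = [2, 5] / [9];  Q = [1, 2] / [3]
  Insert 4 (step 4): P = [2, 4] / [5] / [9];  Q = [1, 2] / [3] / [4]
  Insert 1 (step 5): P = [1, 4] / [2] / [5] / [9];  Q = [1, 2] / [3] / [4] / [5]
  Insert 3 (step 6): P = [1, 3] / [2, 4] / [5] / [9];  Q = [1, 2] / [3, 6] / [4] / [5]
  Insert 8 (step 7): P = [1, 3, 8] / [2, 4] / [5] / [9];  Q = [1, 2, 7] / [3, 6] / [4] / [5]
  Insert 6 (step 8): P = [1, 3, 6] / [2, 4, 8] / [5] / [9];  Q = [1, 2, 7] / [3, 6, 8] / [4] / [5]
  Insert 7 (step 9): P = [1, 3, 6, 7] / [2, 4, 8] / [5] / [9];  Q = [1, 2, 7, 9] / [3, 6, 8] / [4] / [5]
Final shape: (4, 3, 1, 1).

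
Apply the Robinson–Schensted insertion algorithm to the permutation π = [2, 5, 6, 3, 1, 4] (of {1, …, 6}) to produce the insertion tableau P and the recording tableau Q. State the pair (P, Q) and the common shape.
P = [1, 3, 4] / [2, 6] / [5];  Q = [1, 2, 3] / [4, 6] / [5];  common shape = (3, 2, 1)

Row-insert the values π_1, π_2, … into P one at a time, bumping the leftmost entry strictly greater than the inserted value down to the next row. The recording tableau Q records, in position (i, j), the step at which that cell was added to P.
  Insert 2 (step 1): P = [2];  Q = [1]
  Insert 5 (step 2): P = [2, 5];  Q = [1, 2]
  Insert 6 (step 3): P = [2, 5, 6];  Q = [1, 2, 3]
  Insert 3 (step 4): P = [2, 3, 6] / [5];  Q = [1, 2, 3] / [4]
  Insert 1 (step 5): P = [1, 3, 6] / [2] / [5];  Q = [1, 2, 3] / [4] / [5]
  Insert 4 (step 6): P = [1, 3, 4] / [2, 6] / [5];  Q = [1, 2, 3] / [4, 6] / [5]
Final shape: (3, 2, 1).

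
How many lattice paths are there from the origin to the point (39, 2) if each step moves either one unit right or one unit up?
Number of paths = 820

A monotone lattice path from (0, 0) to (39, 2) consists of 39 east steps and 2 north steps in some order, so it is determined by which 39 of the 41 steps are east. The count is C(41, 39) = 820.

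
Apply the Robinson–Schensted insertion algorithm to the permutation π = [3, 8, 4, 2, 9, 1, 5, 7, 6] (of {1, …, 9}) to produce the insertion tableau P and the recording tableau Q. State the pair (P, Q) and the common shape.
P = [1, 4, 5, 6] / [2, 7] / [3, 9] / [8];  Q = [1, 2, 5, 8] / [3, 7] / [4, 9] / [6];  common shape = (4, 2, 2, 1)

Row-insert the values π_1, π_2, … into P one at a time, bumping the leftmost entry strictly greater than the inserted value down to the next row. The recording tableau Q records, in position (i, j), the step at which that cell was added to P.
  Insert 3 (step 1): P = [3];  Q = [1]
  Insert 8 (step 2): P = [3, 8];  Q = [1, 2]
  Insert 4 (step 3): P = [3, 4] / [8];  Q = [1, 2] / [3]
  Insert 2 (step 4): P = [2, 4] / [3] / [8];  Q = [1, 2] / [3] / [4]
  Insert 9 (step 5): P = [2, 4, 9] / [3] / [8];  Q = [1, 2, 5] / [3] / [4]
  Insert 1 (step 6): P = [1, 4, 9] / [2] / [3] / [8];  Q = [1, 2, 5] / [3] / [4] / [6]
  Insert 5 (step 7): P = [1, 4, 5] / [2, 9] / [3] / [8];  Q = [1, 2, 5] / [3, 7] / [4] / [6]
  Insert 7 (step 8): P = [1, 4, 5, 7] / [2, 9] / [3] / [8];  Q = [1, 2, 5, 8] / [3, 7] / [4] / [6]
  Insert 6 (step 9): P = [1, 4, 5, 6] / [2, 7] / [3, 9] / [8];  Q = [1, 2, 5, 8] / [3, 7] / [4, 9] / [6]
Final shape: (4, 2, 2, 1).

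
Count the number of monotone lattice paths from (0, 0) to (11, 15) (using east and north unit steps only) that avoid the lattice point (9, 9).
Number of paths = 6364800

Total paths from (0, 0) to (11, 15): C(26, 11) = 7726160. Paths through (9, 9): (paths (0, 0) → (9, 9)) × (paths (9, 9) → (11, 15)) = C(18, 9) · C(8, 2) = 48620 · 28 = 1361360. Avoidance count = 7726160 − 1361360 = 6364800.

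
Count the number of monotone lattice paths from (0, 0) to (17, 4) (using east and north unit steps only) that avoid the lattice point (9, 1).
Number of paths = 4335

Total paths from (0, 0) to (17, 4): C(21, 17) = 5985. Paths through (9, 1): (paths (0, 0) → (9, 1)) × (paths (9, 1) → (17, 4)) = C(10, 9) · C(11, 8) = 10 · 165 = 1650. Avoidance count = 5985 − 1650 = 4335.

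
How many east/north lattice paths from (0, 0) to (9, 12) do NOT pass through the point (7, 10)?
Number of paths = 177242

Total paths from (0, 0) to (9, 12): C(21, 9) = 293930. Paths through (7, 10): (paths (0, 0) → (7, 10)) × (paths (7, 10) → (9, 12)) = C(17, 7) · C(4, 2) = 19448 · 6 = 116688. Avoidance count = 293930 − 116688 = 177242.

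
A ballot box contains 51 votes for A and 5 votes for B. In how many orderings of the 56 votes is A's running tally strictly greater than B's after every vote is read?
Strict-lead orderings = 3137706

Total orderings of the 56 votes with 51 for A: C(56, 51) = 3819816. By the Bertrand ballot formula (Cycle Lemma / reflection principle), the number of orderings in which A is strictly ahead of B throughout is (p − q)/(p + q) · C(p + q, p) = (51 − 5)/(51 + 5) · 3819816 = 3137706.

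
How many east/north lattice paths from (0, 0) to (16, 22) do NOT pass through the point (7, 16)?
Number of paths = 21012963645

Total paths from (0, 0) to (16, 22): C(38, 16) = 22239974430. Paths through (7, 16): (paths (0, 0) → (7, 16)) × (paths (7, 16) → (16, 22)) = C(23, 7) · C(15, 9) = 245157 · 5005 = 1227010785. Avoidance count = 22239974430 − 1227010785 = 21012963645.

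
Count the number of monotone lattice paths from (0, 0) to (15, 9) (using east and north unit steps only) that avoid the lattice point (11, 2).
Number of paths = 1281764

Total paths from (0, 0) to (15, 9): C(24, 15) = 1307504. Paths through (11, 2): (paths (0, 0) → (11, 2)) × (paths (11, 2) → (15, 9)) = C(13, 11) · C(11, 4) = 78 · 330 = 25740. Avoidance count = 1307504 − 25740 = 1281764.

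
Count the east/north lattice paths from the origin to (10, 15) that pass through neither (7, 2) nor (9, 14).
Number of paths = 1620772

Inclusion–exclusion. Total paths: C(25, 10) = 3268760. Through P₁: C(9, 7)·C(16, 3) = 20160. Through P₂: C(23, 9)·C(2, 1) = 1634380. Since P₁ is strictly southwest of P₂, a monotone path through both must visit P₁ then P₂; paths through both = C(9, 7)·C(14, 2)·C(2, 1) = 6552. Avoid both = 3268760 − 20160 − 1634380 + 6552 = 1620772.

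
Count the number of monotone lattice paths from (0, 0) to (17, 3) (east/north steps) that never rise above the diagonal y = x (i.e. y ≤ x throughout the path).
Number of paths = 950

By the reflection principle (André's argument), the number of monotone paths to (17, 3) with n ≤ m that never go above y = x is C(20, 17) − C(20, 18) = 1140 − 190 = 950.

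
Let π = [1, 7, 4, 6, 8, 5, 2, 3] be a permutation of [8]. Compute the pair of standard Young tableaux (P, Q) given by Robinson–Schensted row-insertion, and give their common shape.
P = [1, 2, 3, 8] / [4, 5] / [6] / [7];  Q = [1, 2, 4, 5] / [3, 8] / [6] / [7];  common shape = (4, 2, 1, 1)

Row-insert the values π_1, π_2, … into P one at a time, bumping the leftmost entry strictly greater than the inserted value down to the next row. The recording tableau Q records, in position (i, j), the step at which that cell was added to P.
  Insert 1 (step 1): P = [1];  Q = [1]
  Insert 7 (step 2): P = [1, 7];  Q = [1, 2]
  Insert 4 (step 3): P = [1, 4] / [7];  Q = [1, 2] / [3]
  Insert 6 (step 4): P = [1, 4, 6] / [7];  Q = [1, 2, 4] / [3]
  Insert 8 (step 5): P = [1, 4, 6, 8] / [7];  Q = [1, 2, 4, 5] / [3]
  Insert 5 (step 6): P = [1, 4, 5, 8] / [6] / [7];  Q = [1, 2, 4, 5] / [3] / [6]
  Insert 2 (step 7): P = [1, 2, 5, 8] / [4] / [6] / [7];  Q = [1, 2, 4, 5] / [3] / [6] / [7]
  Insert 3 (step 8): P = [1, 2, 3, 8] / [4, 5] / [6] / [7];  Q = [1, 2, 4, 5] / [3, 8] / [6] / [7]
Final shape: (4, 2, 1, 1).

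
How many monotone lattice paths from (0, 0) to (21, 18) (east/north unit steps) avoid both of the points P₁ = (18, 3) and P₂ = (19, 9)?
Number of paths = 61978691260

Inclusion–exclusion. Total paths: C(39, 21) = 62359143990. Through P₁: C(21, 18)·C(18, 3) = 1085280. Through P₂: C(28, 19)·C(11, 2) = 379879500. Since P₁ is strictly southwest of P₂, a monotone path through both must visit P₁ then P₂; paths through both = C(21, 18)·C(7, 1)·C(11, 2) = 512050. Avoid both = 62359143990 − 1085280 − 379879500 + 512050 = 61978691260.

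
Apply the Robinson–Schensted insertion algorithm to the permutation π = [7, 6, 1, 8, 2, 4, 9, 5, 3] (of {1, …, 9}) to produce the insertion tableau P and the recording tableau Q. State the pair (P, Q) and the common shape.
P = [1, 2, 3, 5] / [4, 8, 9] / [6] / [7];  Q = [1, 4, 6, 7] / [2, 5, 8] / [3] / [9];  common shape = (4, 3, 1, 1)

Row-insert the values π_1, π_2, … into P one at a time, bumping the leftmost entry strictly greater than the inserted value down to the next row. The recording tableau Q records, in position (i, j), the step at which that cell was added to P.
  Insert 7 (step 1): P = [7];  Q = [1]
  Insert 6 (step 2): P = [6] / [7];  Q = [1] / [2]
  Insert 1 (step 3): P = [1] / [6] / [7];  Q = [1] / [2] / [3]
  Insert 8 (step 4): P = [1, 8] / [6] / [7];  Q = [1, 4] / [2] / [3]
  Insert 2 (step 5): P = [1, 2] / [6, 8] / [7];  Q = [1, 4] / [2, 5] / [3]
  Insert 4 (step 6): P = [1, 2, 4] / [6, 8] / [7];  Q = [1, 4, 6] / [2, 5] / [3]
  Insert 9 (step 7): P = [1, 2, 4, 9] / [6, 8] / [7];  Q = [1, 4, 6, 7] / [2, 5] / [3]
  Insert 5 (step 8): P = [1, 2, 4, 5] / [6, 8, 9] / [7];  Q = [1, 4, 6, 7] / [2, 5, 8] / [3]
  Insert 3 (step 9): P = [1, 2, 3, 5] / [4, 8, 9] / [6] / [7];  Q = [1, 4, 6, 7] / [2, 5, 8] / [3] / [9]
Final shape: (4, 3, 1, 1).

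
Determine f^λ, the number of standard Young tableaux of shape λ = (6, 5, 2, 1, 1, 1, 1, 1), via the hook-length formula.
# SYT of shape (6, 5, 2, 1, 1, 1, 1, 1) = 4230144

Hook-length formula: f^λ = n! / Π hook(c), product over all cells c of the Young diagram. For λ = (6, 5, 2, 1, 1, 1, 1, 1), n = 18 boxes. Hook lengths by row (left-to-right, top-to-bottom): [13, 7, 5, 4, 3, 1]; [11, 5, 3, 2, 1]; [7, 1]; [5]; [4]; [3]; [2]; [1]. Product of hooks = 1513512000. So f^λ = 18! / 1513512000 = 6402373705728000 / 1513512000 = 4230144.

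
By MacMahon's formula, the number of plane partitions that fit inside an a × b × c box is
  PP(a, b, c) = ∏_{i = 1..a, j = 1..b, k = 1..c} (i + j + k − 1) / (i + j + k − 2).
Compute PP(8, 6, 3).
PP(8, 6, 3) = 614083470

Evaluate the triple product over i = 1..8, j = 1..6, k = 1..3. The factors are (2/1) · (3/2) · (4/3) · (3/2) · (4/3) · (5/4) · (4/3) · (5/4) · … (144 factors total). The numerators and denominators telescope so the product is an integer; carrying out the multiplication exactly gives PP(8, 6, 3) = 614083470.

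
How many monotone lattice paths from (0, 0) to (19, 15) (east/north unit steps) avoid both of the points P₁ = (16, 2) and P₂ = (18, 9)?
Number of paths = 1823112621

Inclusion–exclusion. Total paths: C(34, 19) = 1855967520. Through P₁: C(18, 16)·C(16, 3) = 85680. Through P₂: C(27, 18)·C(7, 1) = 32807775. Since P₁ is strictly southwest of P₂, a monotone path through both must visit P₁ then P₂; paths through both = C(18, 16)·C(9, 2)·C(7, 1) = 38556. Avoid both = 1855967520 − 85680 − 32807775 + 38556 = 1823112621.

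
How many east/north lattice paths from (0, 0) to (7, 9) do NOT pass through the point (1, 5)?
Number of paths = 10180

Total paths from (0, 0) to (7, 9): C(16, 7) = 11440. Paths through (1, 5): (paths (0, 0) → (1, 5)) × (paths (1, 5) → (7, 9)) = C(6, 1) · C(10, 6) = 6 · 210 = 1260. Avoidance count = 11440 − 1260 = 10180.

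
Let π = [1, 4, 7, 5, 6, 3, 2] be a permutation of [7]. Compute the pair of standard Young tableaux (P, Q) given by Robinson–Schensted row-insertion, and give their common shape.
P = [1, 2, 5, 6] / [3] / [4] / [7];  Q = [1, 2, 3, 5] / [4] / [6] / [7];  common shape = (4, 1, 1, 1)

Row-insert the values π_1, π_2, … into P one at a time, bumping the leftmost entry strictly greater than the inserted value down to the next row. The recording tableau Q records, in position (i, j), the step at which that cell was added to P.
  Insert 1 (step 1): P = [1];  Q = [1]
  Insert 4 (step 2): P = [1, 4];  Q = [1, 2]
  Insert 7 (step 3): P = [1, 4, 7];  Q = [1, 2, 3]
  Insert 5 (step 4): P = [1, 4, 5] / [7];  Q = [1, 2, 3] / [4]
  Insert 6 (step 5): P = [1, 4, 5, 6] / [7];  Q = [1, 2, 3, 5] / [4]
  Insert 3 (step 6): P = [1, 3, 5, 6] / [4] / [7];  Q = [1, 2, 3, 5] / [4] / [6]
  Insert 2 (step 7): P = [1, 2, 5, 6] / [3] / [4] / [7];  Q = [1, 2, 3, 5] / [4] / [6] / [7]
Final shape: (4, 1, 1, 1).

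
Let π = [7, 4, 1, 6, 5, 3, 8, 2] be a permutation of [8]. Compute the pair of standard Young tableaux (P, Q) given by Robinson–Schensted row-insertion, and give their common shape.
P = [1, 2, 8] / [3, 5] / [4] / [6] / [7];  Q = [1, 4, 7] / [2, 5] / [3] / [6] / [8];  common shape = (3, 2, 1, 1, 1)

Row-insert the values π_1, π_2, … into P one at a time, bumping the leftmost entry strictly greater than the inserted value down to the next row. The recording tableau Q records, in position (i, j), the step at which that cell was added to P.
  Insert 7 (step 1): P = [7];  Q = [1]
  Insert 4 (step 2): P = [4] / [7];  Q = [1] / [2]
  Insert 1 (step 3): P = [1] / [4] / [7];  Q = [1] / [2] / [3]
  Insert 6 (step 4): P = [1, 6] / [4] / [7];  Q = [1, 4] / [2] / [3]
  Insert 5 (step 5): P = [1, 5] / [4, 6] / [7];  Q = [1, 4] / [2, 5] / [3]
  Insert 3 (step 6): P = [1, 3] / [4, 5] / [6] / [7];  Q = [1, 4] / [2, 5] / [3] / [6]
  Insert 8 (step 7): P = [1, 3, 8] / [4, 5] / [6] / [7];  Q = [1, 4, 7] / [2, 5] / [3] / [6]
  Insert 2 (step 8): P = [1, 2, 8] / [3, 5] / [4] / [6] / [7];  Q = [1, 4, 7] / [2, 5] / [3] / [6] / [8]
Final shape: (3, 2, 1, 1, 1).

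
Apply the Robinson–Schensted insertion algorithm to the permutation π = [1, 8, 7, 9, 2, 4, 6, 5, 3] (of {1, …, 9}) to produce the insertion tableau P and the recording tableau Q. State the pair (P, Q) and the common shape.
P = [1, 2, 3, 5] / [4, 9] / [6] / [7] / [8];  Q = [1, 2, 4, 7] / [3, 6] / [5] / [8] / [9];  common shape = (4, 2, 1, 1, 1)

Row-insert the values π_1, π_2, … into P one at a time, bumping the leftmost entry strictly greater than the inserted value down to the next row. The recording tableau Q records, in position (i, j), the step at which that cell was added to P.
  Insert 1 (step 1): P = [1];  Q = [1]
  Insert 8 (step 2): P = [1, 8];  Q = [1, 2]
  Insert 7 (step 3): P = [1, 7] / [8];  Q = [1, 2] / [3]
  Insert 9 (step 4): P = [1, 7, 9] / [8];  Q = [1, 2, 4] / [3]
  Insert 2 (step 5): P = [1, 2, 9] / [7] / [8];  Q = [1, 2, 4] / [3] / [5]
  Insert 4 (step 6): P = [1, 2, 4] / [7, 9] / [8];  Q = [1, 2, 4] / [3, 6] / [5]
  Insert 6 (step 7): P = [1, 2, 4, 6] / [7, 9] / [8];  Q = [1, 2, 4, 7] / [3, 6] / [5]
  Insert 5 (step 8): P = [1, 2, 4, 5] / [6, 9] / [7] / [8];  Q = [1, 2, 4, 7] / [3, 6] / [5] / [8]
  Insert 3 (step 9): P = [1, 2, 3, 5] / [4, 9] / [6] / [7] / [8];  Q = [1, 2, 4, 7] / [3, 6] / [5] / [8] / [9]
Final shape: (4, 2, 1, 1, 1).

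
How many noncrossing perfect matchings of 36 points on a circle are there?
C_18 = 477638700

These noncrossing handshakes are counted by the Catalan number C_n = (1/(n + 1)) · C(2n, n). For n = 18: C_18 = (1/19) · C(36, 18) = 9075135300/19 = 477638700.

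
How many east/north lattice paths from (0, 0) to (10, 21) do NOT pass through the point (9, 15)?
Number of paths = 35199637

Total paths from (0, 0) to (10, 21): C(31, 10) = 44352165. Paths through (9, 15): (paths (0, 0) → (9, 15)) × (paths (9, 15) → (10, 21)) = C(24, 9) · C(7, 1) = 1307504 · 7 = 9152528. Avoidance count = 44352165 − 9152528 = 35199637.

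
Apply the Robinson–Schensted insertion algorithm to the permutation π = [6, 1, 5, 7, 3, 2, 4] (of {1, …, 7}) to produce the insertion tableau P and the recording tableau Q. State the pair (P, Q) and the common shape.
P = [1, 2, 4] / [3, 7] / [5] / [6];  Q = [1, 3, 4] / [2, 7] / [5] / [6];  common shape = (3, 2, 1, 1)

Row-insert the values π_1, π_2, … into P one at a time, bumping the leftmost entry strictly greater than the inserted value down to the next row. The recording tableau Q records, in position (i, j), the step at which that cell was added to P.
  Insert 6 (step 1): P = [6];  Q = [1]
  Insert 1 (step 2): P = [1] / [6];  Q = [1] / [2]
  Insert 5 (step 3): P = [1, 5] / [6];  Q = [1, 3] / [2]
  Insert 7 (step 4): P = [1, 5, 7] / [6];  Q = [1, 3, 4] / [2]
  Insert 3 (step 5): P = [1, 3, 7] / [5] / [6];  Q = [1, 3, 4] / [2] / [5]
  Insert 2 (step 6): P = [1, 2, 7] / [3] / [5] / [6];  Q = [1, 3, 4] / [2] / [5] / [6]
  Insert 4 (step 7): P = [1, 2, 4] / [3, 7] / [5] / [6];  Q = [1, 3, 4] / [2, 7] / [5] / [6]
Final shape: (3, 2, 1, 1).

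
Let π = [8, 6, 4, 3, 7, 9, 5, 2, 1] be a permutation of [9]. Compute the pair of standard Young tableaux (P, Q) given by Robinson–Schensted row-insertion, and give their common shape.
P = [1, 5, 9] / [2, 7] / [3] / [4] / [6] / [8];  Q = [1, 5, 6] / [2, 7] / [3] / [4] / [8] / [9];  common shape = (3, 2, 1, 1, 1, 1)

Row-insert the values π_1, π_2, … into P one at a time, bumping the leftmost entry strictly greater than the inserted value down to the next row. The recording tableau Q records, in position (i, j), the step at which that cell was added to P.
  Insert 8 (step 1): P = [8];  Q = [1]
  Insert 6 (step 2): P = [6] / [8];  Q = [1] / [2]
  Insert 4 (step 3): P = [4] / [6] / [8];  Q = [1] / [2] / [3]
  Insert 3 (step 4): P = [3] / [4] / [6] / [8];  Q = [1] / [2] / [3] / [4]
  Insert 7 (step 5): P = [3, 7] / [4] / [6] / [8];  Q = [1, 5] / [2] / [3] / [4]
  Insert 9 (step 6): P = [3, 7, 9] / [4] / [6] / [8];  Q = [1, 5, 6] / [2] / [3] / [4]
  Insert 5 (step 7): P = [3, 5, 9] / [4, 7] / [6] / [8];  Q = [1, 5, 6] / [2, 7] / [3] / [4]
  Insert 2 (step 8): P = [2, 5, 9] / [3, 7] / [4] / [6] / [8];  Q = [1, 5, 6] / [2, 7] / [3] / [4] / [8]
  Insert 1 (step 9): P = [1, 5, 9] / [2, 7] / [3] / [4] / [6] / [8];  Q = [1, 5, 6] / [2, 7] / [3] / [4] / [8] / [9]
Final shape: (3, 2, 1, 1, 1, 1).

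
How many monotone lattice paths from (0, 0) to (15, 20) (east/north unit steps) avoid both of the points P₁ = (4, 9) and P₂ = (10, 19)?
Number of paths = 2657733540

Inclusion–exclusion. Total paths: C(35, 15) = 3247943160. Through P₁: C(13, 4)·C(22, 11) = 504383880. Through P₂: C(29, 10)·C(6, 5) = 120180060. Since P₁ is strictly southwest of P₂, a monotone path through both must visit P₁ then P₂; paths through both = C(13, 4)·C(16, 6)·C(6, 5) = 34354320. Avoid both = 3247943160 − 504383880 − 120180060 + 34354320 = 2657733540.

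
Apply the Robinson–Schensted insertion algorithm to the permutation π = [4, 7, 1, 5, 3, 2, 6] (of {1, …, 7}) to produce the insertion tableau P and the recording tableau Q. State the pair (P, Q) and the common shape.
P = [1, 2, 6] / [3, 5] / [4] / [7];  Q = [1, 2, 7] / [3, 4] / [5] / [6];  common shape = (3, 2, 1, 1)

Row-insert the values π_1, π_2, … into P one at a time, bumping the leftmost entry strictly greater than the inserted value down to the next row. The recording tableau Q records, in position (i, j), the step at which that cell was added to P.
  Insert 4 (step 1): P = [4];  Q = [1]
  Insert 7 (step 2): P = [4, 7];  Q = [1, 2]
  Insert 1 (step 3): P = [1, 7] / [4];  Q = [1, 2] / [3]
  Insert 5 (step 4): P = [1, 5] / [4, 7];  Q = [1, 2] / [3, 4]
  Insert 3 (step 5): P = [1, 3] / [4, 5] / [7];  Q = [1, 2] / [3, 4] / [5]
  Insert 2 (step 6): P = [1, 2] / [3, 5] / [4] / [7];  Q = [1, 2] / [3, 4] / [5] / [6]
  Insert 6 (step 7): P = [1, 2, 6] / [3, 5] / [4] / [7];  Q = [1, 2, 7] / [3, 4] / [5] / [6]
Final shape: (3, 2, 1, 1).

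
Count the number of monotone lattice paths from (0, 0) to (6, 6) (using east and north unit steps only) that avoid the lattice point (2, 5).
Number of paths = 819

Total paths from (0, 0) to (6, 6): C(12, 6) = 924. Paths through (2, 5): (paths (0, 0) → (2, 5)) × (paths (2, 5) → (6, 6)) = C(7, 2) · C(5, 4) = 21 · 5 = 105. Avoidance count = 924 − 105 = 819.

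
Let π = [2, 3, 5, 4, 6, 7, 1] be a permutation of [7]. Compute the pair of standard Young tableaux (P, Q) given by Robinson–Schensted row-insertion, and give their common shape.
P = [1, 3, 4, 6, 7] / [2] / [5];  Q = [1, 2, 3, 5, 6] / [4] / [7];  common shape = (5, 1, 1)

Row-insert the values π_1, π_2, … into P one at a time, bumping the leftmost entry strictly greater than the inserted value down to the next row. The recording tableau Q records, in position (i, j), the step at which that cell was added to P.
  Insert 2 (step 1): P = [2];  Q = [1]
  Insert 3 (step 2): P = [2, 3];  Q = [1, 2]
  Insert 5 (step 3): P = [2, 3, 5];  Q = [1, 2, 3]
  Insert 4 (step 4): P = [2, 3, 4] / [5];  Q = [1, 2, 3] / [4]
  Insert 6 (step 5): P = [2, 3, 4, 6] / [5];  Q = [1, 2, 3, 5] / [4]
  Insert 7 (step 6): P = [2, 3, 4, 6, 7] / [5];  Q = [1, 2, 3, 5, 6] / [4]
  Insert 1 (step 7): P = [1, 3, 4, 6, 7] / [2] / [5];  Q = [1, 2, 3, 5, 6] / [4] / [7]
Final shape: (5, 1, 1).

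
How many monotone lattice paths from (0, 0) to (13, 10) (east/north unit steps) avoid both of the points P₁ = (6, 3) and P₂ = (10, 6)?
Number of paths = 678398

Inclusion–exclusion. Total paths: C(23, 13) = 1144066. Through P₁: C(9, 6)·C(14, 7) = 288288. Through P₂: C(16, 10)·C(7, 3) = 280280. Since P₁ is strictly southwest of P₂, a monotone path through both must visit P₁ then P₂; paths through both = C(9, 6)·C(7, 4)·C(7, 3) = 102900. Avoid both = 1144066 − 288288 − 280280 + 102900 = 678398.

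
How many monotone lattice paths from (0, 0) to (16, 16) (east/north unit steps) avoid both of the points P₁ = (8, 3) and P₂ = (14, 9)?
Number of paths = 543574260

Inclusion–exclusion. Total paths: C(32, 16) = 601080390. Through P₁: C(11, 8)·C(21, 8) = 33575850. Through P₂: C(23, 14)·C(9, 2) = 29418840. Since P₁ is strictly southwest of P₂, a monotone path through both must visit P₁ then P₂; paths through both = C(11, 8)·C(12, 6)·C(9, 2) = 5488560. Avoid both = 601080390 − 33575850 − 29418840 + 5488560 = 543574260.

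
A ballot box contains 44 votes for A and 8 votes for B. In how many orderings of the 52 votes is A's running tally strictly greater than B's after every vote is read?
Strict-lead orderings = 520987950

Total orderings of the 52 votes with 44 for A: C(52, 44) = 752538150. By the Bertrand ballot formula (Cycle Lemma / reflection principle), the number of orderings in which A is strictly ahead of B throughout is (p − q)/(p + q) · C(p + q, p) = (44 − 8)/(44 + 8) · 752538150 = 520987950.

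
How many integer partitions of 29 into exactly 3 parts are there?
p(29, 3 parts) = 70

Partitions of n into exactly k parts are in bijection with partitions of n − k into at most k parts (subtract 1 from each part). So p(29, exactly 3) = p(26, parts ≤ 3). Computing via the recurrence p(m, j) = p(m, j−1) + p(m−j, j) gives 70.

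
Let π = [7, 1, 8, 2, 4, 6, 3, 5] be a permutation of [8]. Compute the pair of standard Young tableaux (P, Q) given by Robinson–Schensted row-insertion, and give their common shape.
P = [1, 2, 3, 5] / [4, 6] / [7, 8];  Q = [1, 3, 5, 6] / [2, 4] / [7, 8];  common shape = (4, 2, 2)

Row-insert the values π_1, π_2, … into P one at a time, bumping the leftmost entry strictly greater than the inserted value down to the next row. The recording tableau Q records, in position (i, j), the step at which that cell was added to P.
  Insert 7 (step 1): P = [7];  Q = [1]
  Insert 1 (step 2): P = [1] / [7];  Q = [1] / [2]
  Insert 8 (step 3): P = [1, 8] / [7];  Q = [1, 3] / [2]
  Insert 2 (step 4): P = [1, 2] / [7, 8];  Q = [1, 3] / [2, 4]
  Insert 4 (step 5): P = [1, 2, 4] / [7, 8];  Q = [1, 3, 5] / [2, 4]
  Insert 6 (step 6): P = [1, 2, 4, 6] / [7, 8];  Q = [1, 3, 5, 6] / [2, 4]
  Insert 3 (step 7): P = [1, 2, 3, 6] / [4, 8] / [7];  Q = [1, 3, 5, 6] / [2, 4] / [7]
  Insert 5 (step 8): P = [1, 2, 3, 5] / [4, 6] / [7, 8];  Q = [1, 3, 5, 6] / [2, 4] / [7, 8]
Final shape: (4, 2, 2).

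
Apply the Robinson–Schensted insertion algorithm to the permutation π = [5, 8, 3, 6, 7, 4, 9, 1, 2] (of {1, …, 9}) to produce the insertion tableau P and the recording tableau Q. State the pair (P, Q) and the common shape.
P = [1, 2, 7, 9] / [3, 4] / [5, 6] / [8];  Q = [1, 2, 5, 7] / [3, 4] / [6, 9] / [8];  common shape = (4, 2, 2, 1)

Row-insert the values π_1, π_2, … into P one at a time, bumping the leftmost entry strictly greater than the inserted value down to the next row. The recording tableau Q records, in position (i, j), the step at which that cell was added to P.
  Insert 5 (step 1): P = [5];  Q = [1]
  Insert 8 (step 2): P = [5, 8];  Q = [1, 2]
  Insert 3 (step 3): P = [3, 8] / [5];  Q = [1, 2] / [3]
  Insert 6 (step 4): P = [3, 6] / [5, 8];  Q = [1, 2] / [3, 4]
  Insert 7 (step 5): P = [3, 6, 7] / [5, 8];  Q = [1, 2, 5] / [3, 4]
  Insert 4 (step 6): P = [3, 4, 7] / [5, 6] / [8];  Q = [1, 2, 5] / [3, 4] / [6]
  Insert 9 (step 7): P = [3, 4, 7, 9] / [5, 6] / [8];  Q = [1, 2, 5, 7] / [3, 4] / [6]
  Insert 1 (step 8): P = [1, 4, 7, 9] / [3, 6] / [5] / [8];  Q = [1, 2, 5, 7] / [3, 4] / [6] / [8]
  Insert 2 (step 9): P = [1, 2, 7, 9] / [3, 4] / [5, 6] / [8];  Q = [1, 2, 5, 7] / [3, 4] / [6, 9] / [8]
Final shape: (4, 2, 2, 1).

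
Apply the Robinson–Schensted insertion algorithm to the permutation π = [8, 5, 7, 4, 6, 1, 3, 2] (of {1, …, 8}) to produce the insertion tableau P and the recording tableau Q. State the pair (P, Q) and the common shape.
P = [1, 2] / [3, 6] / [4, 7] / [5] / [8];  Q = [1, 3] / [2, 5] / [4, 7] / [6] / [8];  common shape = (2, 2, 2, 1, 1)

Row-insert the values π_1, π_2, … into P one at a time, bumping the leftmost entry strictly greater than the inserted value down to the next row. The recording tableau Q records, in position (i, j), the step at which that cell was added to P.
  Insert 8 (step 1): P = [8];  Q = [1]
  Insert 5 (step 2): P = [5] / [8];  Q = [1] / [2]
  Insert 7 (step 3): P = [5, 7] / [8];  Q = [1, 3] / [2]
  Insert 4 (step 4): P = [4, 7] / [5] / [8];  Q = [1, 3] / [2] / [4]
  Insert 6 (step 5): P = [4, 6] / [5, 7] / [8];  Q = [1, 3] / [2, 5] / [4]
  Insert 1 (step 6): P = [1, 6] / [4, 7] / [5] / [8];  Q = [1, 3] / [2, 5] / [4] / [6]
  Insert 3 (step 7): P = [1, 3] / [4, 6] / [5, 7] / [8];  Q = [1, 3] / [2, 5] / [4, 7] / [6]
  Insert 2 (step 8): P = [1, 2] / [3, 6] / [4, 7] / [5] / [8];  Q = [1, 3] / [2, 5] / [4, 7] / [6] / [8]
Final shape: (2, 2, 2, 1, 1).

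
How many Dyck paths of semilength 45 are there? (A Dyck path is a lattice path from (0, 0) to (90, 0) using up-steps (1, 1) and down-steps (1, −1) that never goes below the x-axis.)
C_45 = 2257117854077248073253720

These Dyck paths are counted by the Catalan number C_n = (1/(n + 1)) · C(2n, n). For n = 45: C_45 = (1/46) · C(90, 45) = 103827421287553411369671120/46 = 2257117854077248073253720.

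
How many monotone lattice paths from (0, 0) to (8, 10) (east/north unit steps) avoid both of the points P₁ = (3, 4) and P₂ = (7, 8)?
Number of paths = 15633

Inclusion–exclusion. Total paths: C(18, 8) = 43758. Through P₁: C(7, 3)·C(11, 5) = 16170. Through P₂: C(15, 7)·C(3, 1) = 19305. Since P₁ is strictly southwest of P₂, a monotone path through both must visit P₁ then P₂; paths through both = C(7, 3)·C(8, 4)·C(3, 1) = 7350. Avoid both = 43758 − 16170 − 19305 + 7350 = 15633.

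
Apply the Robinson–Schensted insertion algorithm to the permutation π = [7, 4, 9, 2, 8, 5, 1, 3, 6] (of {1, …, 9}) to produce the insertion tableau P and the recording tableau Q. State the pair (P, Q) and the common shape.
P = [1, 3, 6] / [2, 5] / [4, 8] / [7, 9];  Q = [1, 3, 9] / [2, 5] / [4, 6] / [7, 8];  common shape = (3, 2, 2, 2)

Row-insert the values π_1, π_2, … into P one at a time, bumping the leftmost entry strictly greater than the inserted value down to the next row. The recording tableau Q records, in position (i, j), the step at which that cell was added to P.
  Insert 7 (step 1): P = [7];  Q = [1]
  Insert 4 (step 2): P = [4] / [7];  Q = [1] / [2]
  Insert 9 (step 3): P = [4, 9] / [7];  Q = [1, 3] / [2]
  Insert 2 (step 4): P = [2, 9] / [4] / [7];  Q = [1, 3] / [2] / [4]
  Insert 8 (step 5): P = [2, 8] / [4, 9] / [7];  Q = [1, 3] / [2, 5] / [4]
  Insert 5 (step 6): P = [2, 5] / [4, 8] / [7, 9];  Q = [1, 3] / [2, 5] / [4, 6]
  Insert 1 (step 7): P = [1, 5] / [2, 8] / [4, 9] / [7];  Q = [1, 3] / [2, 5] / [4, 6] / [7]
  Insert 3 (step 8): P = [1, 3] / [2, 5] / [4, 8] / [7, 9];  Q = [1, 3] / [2, 5] / [4, 6] / [7, 8]
  Insert 6 (step 9): P = [1, 3, 6] / [2, 5] / [4, 8] / [7, 9];  Q = [1, 3, 9] / [2, 5] / [4, 6] / [7, 8]
Final shape: (3, 2, 2, 2).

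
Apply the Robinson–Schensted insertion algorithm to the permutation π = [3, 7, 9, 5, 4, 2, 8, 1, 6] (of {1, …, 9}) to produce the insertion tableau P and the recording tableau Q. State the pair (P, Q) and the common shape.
P = [1, 4, 6] / [2, 8] / [3, 9] / [5] / [7];  Q = [1, 2, 3] / [4, 7] / [5, 9] / [6] / [8];  common shape = (3, 2, 2, 1, 1)

Row-insert the values π_1, π_2, … into P one at a time, bumping the leftmost entry strictly greater than the inserted value down to the next row. The recording tableau Q records, in position (i, j), the step at which that cell was added to P.
  Insert 3 (step 1): P = [3];  Q = [1]
  Insert 7 (step 2): P = [3, 7];  Q = [1, 2]
  Insert 9 (step 3): P = [3, 7, 9];  Q = [1, 2, 3]
  Insert 5 (step 4): P = [3, 5, 9] / [7];  Q = [1, 2, 3] / [4]
  Insert 4 (step 5): P = [3, 4, 9] / [5] / [7];  Q = [1, 2, 3] / [4] / [5]
  Insert 2 (step 6): P = [2, 4, 9] / [3] / [5] / [7];  Q = [1, 2, 3] / [4] / [5] / [6]
  Insert 8 (step 7): P = [2, 4, 8] / [3, 9] / [5] / [7];  Q = [1, 2, 3] / [4, 7] / [5] / [6]
  Insert 1 (step 8): P = [1, 4, 8] / [2, 9] / [3] / [5] / [7];  Q = [1, 2, 3] / [4, 7] / [5] / [6] / [8]
  Insert 6 (step 9): P = [1, 4, 6] / [2, 8] / [3, 9] / [5] / [7];  Q = [1, 2, 3] / [4, 7] / [5, 9] / [6] / [8]
Final shape: (3, 2, 2, 1, 1).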